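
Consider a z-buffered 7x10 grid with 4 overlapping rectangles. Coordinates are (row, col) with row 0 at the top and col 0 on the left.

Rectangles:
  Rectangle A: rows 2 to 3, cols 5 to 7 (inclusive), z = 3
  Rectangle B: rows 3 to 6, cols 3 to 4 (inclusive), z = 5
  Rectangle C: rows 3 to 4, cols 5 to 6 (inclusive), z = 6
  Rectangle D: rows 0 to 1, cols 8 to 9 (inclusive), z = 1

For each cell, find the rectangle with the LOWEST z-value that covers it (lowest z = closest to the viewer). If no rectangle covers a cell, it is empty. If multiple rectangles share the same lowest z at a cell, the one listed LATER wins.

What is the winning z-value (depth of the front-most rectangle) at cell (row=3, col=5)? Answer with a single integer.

Answer: 3

Derivation:
Check cell (3,5):
  A: rows 2-3 cols 5-7 z=3 -> covers; best now A (z=3)
  B: rows 3-6 cols 3-4 -> outside (col miss)
  C: rows 3-4 cols 5-6 z=6 -> covers; best now A (z=3)
  D: rows 0-1 cols 8-9 -> outside (row miss)
Winner: A at z=3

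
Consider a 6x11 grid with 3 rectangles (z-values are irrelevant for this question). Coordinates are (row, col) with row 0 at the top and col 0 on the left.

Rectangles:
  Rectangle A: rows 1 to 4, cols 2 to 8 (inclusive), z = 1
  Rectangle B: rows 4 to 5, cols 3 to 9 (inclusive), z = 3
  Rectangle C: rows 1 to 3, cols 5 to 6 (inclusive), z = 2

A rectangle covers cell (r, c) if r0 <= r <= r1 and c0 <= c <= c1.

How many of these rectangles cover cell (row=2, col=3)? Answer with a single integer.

Check cell (2,3):
  A: rows 1-4 cols 2-8 -> covers
  B: rows 4-5 cols 3-9 -> outside (row miss)
  C: rows 1-3 cols 5-6 -> outside (col miss)
Count covering = 1

Answer: 1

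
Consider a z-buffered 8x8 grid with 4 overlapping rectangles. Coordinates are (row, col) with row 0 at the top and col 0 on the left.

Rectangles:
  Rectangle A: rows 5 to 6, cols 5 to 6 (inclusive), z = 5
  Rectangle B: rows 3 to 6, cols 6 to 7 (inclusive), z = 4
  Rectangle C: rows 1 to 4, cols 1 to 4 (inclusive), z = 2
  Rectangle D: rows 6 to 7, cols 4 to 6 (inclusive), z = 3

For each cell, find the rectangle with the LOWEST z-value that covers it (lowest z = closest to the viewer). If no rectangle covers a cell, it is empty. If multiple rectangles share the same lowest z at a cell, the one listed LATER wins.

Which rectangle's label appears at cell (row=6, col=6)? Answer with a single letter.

Check cell (6,6):
  A: rows 5-6 cols 5-6 z=5 -> covers; best now A (z=5)
  B: rows 3-6 cols 6-7 z=4 -> covers; best now B (z=4)
  C: rows 1-4 cols 1-4 -> outside (row miss)
  D: rows 6-7 cols 4-6 z=3 -> covers; best now D (z=3)
Winner: D at z=3

Answer: D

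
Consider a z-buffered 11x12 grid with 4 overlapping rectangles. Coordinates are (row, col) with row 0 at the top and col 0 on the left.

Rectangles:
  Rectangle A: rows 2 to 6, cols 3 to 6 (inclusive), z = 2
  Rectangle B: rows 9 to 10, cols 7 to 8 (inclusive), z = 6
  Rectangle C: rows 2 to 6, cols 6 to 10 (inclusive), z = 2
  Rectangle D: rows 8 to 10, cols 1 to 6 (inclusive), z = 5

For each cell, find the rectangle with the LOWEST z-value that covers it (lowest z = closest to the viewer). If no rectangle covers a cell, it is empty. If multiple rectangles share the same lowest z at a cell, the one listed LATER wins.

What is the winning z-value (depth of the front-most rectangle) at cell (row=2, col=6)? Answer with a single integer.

Answer: 2

Derivation:
Check cell (2,6):
  A: rows 2-6 cols 3-6 z=2 -> covers; best now A (z=2)
  B: rows 9-10 cols 7-8 -> outside (row miss)
  C: rows 2-6 cols 6-10 z=2 -> covers; best now C (z=2)
  D: rows 8-10 cols 1-6 -> outside (row miss)
Winner: C at z=2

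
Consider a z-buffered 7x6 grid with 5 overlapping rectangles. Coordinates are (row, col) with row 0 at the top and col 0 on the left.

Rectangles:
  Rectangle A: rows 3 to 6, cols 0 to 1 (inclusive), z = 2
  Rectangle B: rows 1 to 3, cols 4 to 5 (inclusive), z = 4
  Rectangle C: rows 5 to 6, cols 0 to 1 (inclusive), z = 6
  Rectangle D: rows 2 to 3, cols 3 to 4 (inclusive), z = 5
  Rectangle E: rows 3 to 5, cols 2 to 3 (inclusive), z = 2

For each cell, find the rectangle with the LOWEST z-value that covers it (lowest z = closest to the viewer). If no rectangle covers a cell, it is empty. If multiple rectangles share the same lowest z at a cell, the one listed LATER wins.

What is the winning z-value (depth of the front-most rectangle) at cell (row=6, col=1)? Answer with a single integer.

Answer: 2

Derivation:
Check cell (6,1):
  A: rows 3-6 cols 0-1 z=2 -> covers; best now A (z=2)
  B: rows 1-3 cols 4-5 -> outside (row miss)
  C: rows 5-6 cols 0-1 z=6 -> covers; best now A (z=2)
  D: rows 2-3 cols 3-4 -> outside (row miss)
  E: rows 3-5 cols 2-3 -> outside (row miss)
Winner: A at z=2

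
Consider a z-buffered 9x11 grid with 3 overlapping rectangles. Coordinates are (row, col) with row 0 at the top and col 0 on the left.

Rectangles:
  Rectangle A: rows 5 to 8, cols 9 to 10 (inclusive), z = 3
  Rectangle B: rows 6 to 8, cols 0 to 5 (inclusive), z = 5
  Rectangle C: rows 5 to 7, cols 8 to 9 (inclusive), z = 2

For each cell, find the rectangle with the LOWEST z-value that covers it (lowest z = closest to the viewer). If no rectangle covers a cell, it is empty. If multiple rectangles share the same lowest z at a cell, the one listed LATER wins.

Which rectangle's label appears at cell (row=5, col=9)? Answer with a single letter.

Answer: C

Derivation:
Check cell (5,9):
  A: rows 5-8 cols 9-10 z=3 -> covers; best now A (z=3)
  B: rows 6-8 cols 0-5 -> outside (row miss)
  C: rows 5-7 cols 8-9 z=2 -> covers; best now C (z=2)
Winner: C at z=2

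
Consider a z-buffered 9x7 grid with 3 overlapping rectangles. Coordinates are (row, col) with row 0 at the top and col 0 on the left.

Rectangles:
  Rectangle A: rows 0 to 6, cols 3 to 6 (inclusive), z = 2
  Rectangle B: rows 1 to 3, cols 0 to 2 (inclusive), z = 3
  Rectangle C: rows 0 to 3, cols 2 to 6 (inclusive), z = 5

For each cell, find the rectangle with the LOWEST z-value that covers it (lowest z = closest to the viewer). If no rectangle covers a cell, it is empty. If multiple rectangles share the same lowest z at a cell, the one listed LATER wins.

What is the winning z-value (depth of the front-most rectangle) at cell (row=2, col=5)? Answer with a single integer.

Check cell (2,5):
  A: rows 0-6 cols 3-6 z=2 -> covers; best now A (z=2)
  B: rows 1-3 cols 0-2 -> outside (col miss)
  C: rows 0-3 cols 2-6 z=5 -> covers; best now A (z=2)
Winner: A at z=2

Answer: 2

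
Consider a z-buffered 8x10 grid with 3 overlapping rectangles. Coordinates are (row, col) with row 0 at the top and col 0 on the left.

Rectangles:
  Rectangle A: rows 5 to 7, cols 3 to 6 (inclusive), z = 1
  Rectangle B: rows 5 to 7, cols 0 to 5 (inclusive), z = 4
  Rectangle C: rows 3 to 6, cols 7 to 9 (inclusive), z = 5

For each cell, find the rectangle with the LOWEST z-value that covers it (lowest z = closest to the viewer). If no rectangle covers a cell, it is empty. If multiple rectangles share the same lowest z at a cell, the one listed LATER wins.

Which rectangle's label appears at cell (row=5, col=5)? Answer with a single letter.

Answer: A

Derivation:
Check cell (5,5):
  A: rows 5-7 cols 3-6 z=1 -> covers; best now A (z=1)
  B: rows 5-7 cols 0-5 z=4 -> covers; best now A (z=1)
  C: rows 3-6 cols 7-9 -> outside (col miss)
Winner: A at z=1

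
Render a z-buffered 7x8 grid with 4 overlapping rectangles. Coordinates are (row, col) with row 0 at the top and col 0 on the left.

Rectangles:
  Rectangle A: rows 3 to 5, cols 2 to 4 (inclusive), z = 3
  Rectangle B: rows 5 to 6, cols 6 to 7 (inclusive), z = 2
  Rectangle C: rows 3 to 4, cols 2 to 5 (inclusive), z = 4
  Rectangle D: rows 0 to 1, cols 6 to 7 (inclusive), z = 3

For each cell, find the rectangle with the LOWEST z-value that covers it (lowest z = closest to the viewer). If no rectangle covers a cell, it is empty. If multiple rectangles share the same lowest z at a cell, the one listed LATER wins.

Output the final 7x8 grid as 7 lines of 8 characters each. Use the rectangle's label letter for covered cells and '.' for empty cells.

......DD
......DD
........
..AAAC..
..AAAC..
..AAA.BB
......BB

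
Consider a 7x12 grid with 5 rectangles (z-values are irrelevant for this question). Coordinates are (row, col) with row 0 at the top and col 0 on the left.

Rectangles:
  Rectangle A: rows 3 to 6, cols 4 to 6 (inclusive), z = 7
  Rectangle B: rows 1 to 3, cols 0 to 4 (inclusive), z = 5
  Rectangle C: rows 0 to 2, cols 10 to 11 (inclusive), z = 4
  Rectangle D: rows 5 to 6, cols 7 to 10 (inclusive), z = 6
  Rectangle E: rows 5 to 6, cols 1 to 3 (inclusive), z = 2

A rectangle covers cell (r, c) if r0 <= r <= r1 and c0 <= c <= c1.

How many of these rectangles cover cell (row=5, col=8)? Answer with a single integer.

Answer: 1

Derivation:
Check cell (5,8):
  A: rows 3-6 cols 4-6 -> outside (col miss)
  B: rows 1-3 cols 0-4 -> outside (row miss)
  C: rows 0-2 cols 10-11 -> outside (row miss)
  D: rows 5-6 cols 7-10 -> covers
  E: rows 5-6 cols 1-3 -> outside (col miss)
Count covering = 1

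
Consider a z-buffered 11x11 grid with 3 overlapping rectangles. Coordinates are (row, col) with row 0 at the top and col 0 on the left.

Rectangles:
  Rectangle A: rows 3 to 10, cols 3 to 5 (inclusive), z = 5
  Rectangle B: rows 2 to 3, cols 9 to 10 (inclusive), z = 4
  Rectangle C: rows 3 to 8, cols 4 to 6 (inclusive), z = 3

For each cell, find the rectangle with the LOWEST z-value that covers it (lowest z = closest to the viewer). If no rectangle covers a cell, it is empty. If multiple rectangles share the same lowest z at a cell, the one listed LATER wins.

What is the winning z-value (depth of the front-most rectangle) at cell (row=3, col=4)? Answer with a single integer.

Answer: 3

Derivation:
Check cell (3,4):
  A: rows 3-10 cols 3-5 z=5 -> covers; best now A (z=5)
  B: rows 2-3 cols 9-10 -> outside (col miss)
  C: rows 3-8 cols 4-6 z=3 -> covers; best now C (z=3)
Winner: C at z=3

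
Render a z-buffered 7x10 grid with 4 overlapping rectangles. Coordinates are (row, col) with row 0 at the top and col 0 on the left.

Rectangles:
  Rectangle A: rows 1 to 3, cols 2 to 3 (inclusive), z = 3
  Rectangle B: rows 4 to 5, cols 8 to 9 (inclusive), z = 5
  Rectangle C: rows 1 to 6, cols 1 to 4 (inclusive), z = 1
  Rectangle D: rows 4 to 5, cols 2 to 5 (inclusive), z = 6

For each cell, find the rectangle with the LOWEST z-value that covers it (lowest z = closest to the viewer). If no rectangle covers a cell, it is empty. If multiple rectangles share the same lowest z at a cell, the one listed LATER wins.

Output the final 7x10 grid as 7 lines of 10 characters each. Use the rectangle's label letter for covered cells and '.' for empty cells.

..........
.CCCC.....
.CCCC.....
.CCCC.....
.CCCCD..BB
.CCCCD..BB
.CCCC.....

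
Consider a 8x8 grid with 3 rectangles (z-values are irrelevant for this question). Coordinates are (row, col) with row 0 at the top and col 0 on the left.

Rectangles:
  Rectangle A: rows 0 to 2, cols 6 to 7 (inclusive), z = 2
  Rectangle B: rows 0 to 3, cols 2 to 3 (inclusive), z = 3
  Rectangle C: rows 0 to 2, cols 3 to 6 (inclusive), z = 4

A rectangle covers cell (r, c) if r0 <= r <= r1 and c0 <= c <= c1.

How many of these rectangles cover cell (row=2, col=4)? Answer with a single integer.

Check cell (2,4):
  A: rows 0-2 cols 6-7 -> outside (col miss)
  B: rows 0-3 cols 2-3 -> outside (col miss)
  C: rows 0-2 cols 3-6 -> covers
Count covering = 1

Answer: 1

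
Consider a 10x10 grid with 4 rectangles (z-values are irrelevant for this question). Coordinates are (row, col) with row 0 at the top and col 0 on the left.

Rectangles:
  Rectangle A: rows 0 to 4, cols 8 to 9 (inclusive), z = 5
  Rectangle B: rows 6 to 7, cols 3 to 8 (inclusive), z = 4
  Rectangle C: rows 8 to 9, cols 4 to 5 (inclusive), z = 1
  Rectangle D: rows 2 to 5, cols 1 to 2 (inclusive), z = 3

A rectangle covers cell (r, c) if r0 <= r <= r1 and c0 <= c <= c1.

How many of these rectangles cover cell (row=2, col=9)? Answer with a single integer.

Check cell (2,9):
  A: rows 0-4 cols 8-9 -> covers
  B: rows 6-7 cols 3-8 -> outside (row miss)
  C: rows 8-9 cols 4-5 -> outside (row miss)
  D: rows 2-5 cols 1-2 -> outside (col miss)
Count covering = 1

Answer: 1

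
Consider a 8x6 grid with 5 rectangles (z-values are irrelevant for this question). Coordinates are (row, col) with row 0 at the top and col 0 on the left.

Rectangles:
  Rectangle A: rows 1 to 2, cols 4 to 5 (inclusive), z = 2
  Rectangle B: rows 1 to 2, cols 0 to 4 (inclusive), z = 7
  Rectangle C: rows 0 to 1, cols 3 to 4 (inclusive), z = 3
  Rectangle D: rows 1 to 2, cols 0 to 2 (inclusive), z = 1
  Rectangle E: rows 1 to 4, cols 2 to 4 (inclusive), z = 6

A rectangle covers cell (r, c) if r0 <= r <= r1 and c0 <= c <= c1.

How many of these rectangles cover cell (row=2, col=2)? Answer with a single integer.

Check cell (2,2):
  A: rows 1-2 cols 4-5 -> outside (col miss)
  B: rows 1-2 cols 0-4 -> covers
  C: rows 0-1 cols 3-4 -> outside (row miss)
  D: rows 1-2 cols 0-2 -> covers
  E: rows 1-4 cols 2-4 -> covers
Count covering = 3

Answer: 3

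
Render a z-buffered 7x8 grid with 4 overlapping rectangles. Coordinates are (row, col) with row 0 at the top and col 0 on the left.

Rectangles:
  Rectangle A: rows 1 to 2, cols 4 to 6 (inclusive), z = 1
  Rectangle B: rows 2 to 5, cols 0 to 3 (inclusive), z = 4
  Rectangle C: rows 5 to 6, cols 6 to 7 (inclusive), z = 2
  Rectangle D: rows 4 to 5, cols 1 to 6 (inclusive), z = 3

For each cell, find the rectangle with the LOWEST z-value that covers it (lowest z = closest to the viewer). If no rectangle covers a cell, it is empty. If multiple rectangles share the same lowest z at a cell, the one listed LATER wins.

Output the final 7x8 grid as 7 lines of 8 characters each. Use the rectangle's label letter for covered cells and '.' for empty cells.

........
....AAA.
BBBBAAA.
BBBB....
BDDDDDD.
BDDDDDCC
......CC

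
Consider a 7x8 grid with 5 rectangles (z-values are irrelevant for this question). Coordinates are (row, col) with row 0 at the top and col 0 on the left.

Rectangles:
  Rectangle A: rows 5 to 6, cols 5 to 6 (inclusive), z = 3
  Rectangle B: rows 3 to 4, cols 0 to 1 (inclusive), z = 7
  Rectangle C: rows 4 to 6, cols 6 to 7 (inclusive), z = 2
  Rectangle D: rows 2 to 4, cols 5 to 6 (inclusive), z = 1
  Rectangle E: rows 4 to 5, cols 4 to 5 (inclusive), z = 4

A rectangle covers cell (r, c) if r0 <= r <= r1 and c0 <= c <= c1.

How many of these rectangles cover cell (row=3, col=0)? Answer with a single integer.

Check cell (3,0):
  A: rows 5-6 cols 5-6 -> outside (row miss)
  B: rows 3-4 cols 0-1 -> covers
  C: rows 4-6 cols 6-7 -> outside (row miss)
  D: rows 2-4 cols 5-6 -> outside (col miss)
  E: rows 4-5 cols 4-5 -> outside (row miss)
Count covering = 1

Answer: 1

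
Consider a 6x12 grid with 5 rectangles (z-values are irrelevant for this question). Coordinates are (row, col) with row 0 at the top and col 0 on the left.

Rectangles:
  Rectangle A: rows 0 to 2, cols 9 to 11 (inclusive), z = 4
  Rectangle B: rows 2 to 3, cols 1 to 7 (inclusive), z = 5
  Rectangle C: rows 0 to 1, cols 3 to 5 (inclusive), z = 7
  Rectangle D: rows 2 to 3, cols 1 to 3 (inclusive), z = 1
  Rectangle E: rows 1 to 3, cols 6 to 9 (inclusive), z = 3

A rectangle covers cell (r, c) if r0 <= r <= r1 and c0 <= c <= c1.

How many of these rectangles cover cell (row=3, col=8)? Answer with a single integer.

Answer: 1

Derivation:
Check cell (3,8):
  A: rows 0-2 cols 9-11 -> outside (row miss)
  B: rows 2-3 cols 1-7 -> outside (col miss)
  C: rows 0-1 cols 3-5 -> outside (row miss)
  D: rows 2-3 cols 1-3 -> outside (col miss)
  E: rows 1-3 cols 6-9 -> covers
Count covering = 1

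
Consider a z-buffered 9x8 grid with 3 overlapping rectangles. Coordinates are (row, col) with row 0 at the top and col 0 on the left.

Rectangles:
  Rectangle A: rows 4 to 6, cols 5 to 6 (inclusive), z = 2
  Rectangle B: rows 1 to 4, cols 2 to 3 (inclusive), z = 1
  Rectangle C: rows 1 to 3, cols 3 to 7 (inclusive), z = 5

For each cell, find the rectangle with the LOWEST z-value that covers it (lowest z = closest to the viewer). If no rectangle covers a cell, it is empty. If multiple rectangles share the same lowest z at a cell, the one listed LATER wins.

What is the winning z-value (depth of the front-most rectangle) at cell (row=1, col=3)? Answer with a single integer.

Answer: 1

Derivation:
Check cell (1,3):
  A: rows 4-6 cols 5-6 -> outside (row miss)
  B: rows 1-4 cols 2-3 z=1 -> covers; best now B (z=1)
  C: rows 1-3 cols 3-7 z=5 -> covers; best now B (z=1)
Winner: B at z=1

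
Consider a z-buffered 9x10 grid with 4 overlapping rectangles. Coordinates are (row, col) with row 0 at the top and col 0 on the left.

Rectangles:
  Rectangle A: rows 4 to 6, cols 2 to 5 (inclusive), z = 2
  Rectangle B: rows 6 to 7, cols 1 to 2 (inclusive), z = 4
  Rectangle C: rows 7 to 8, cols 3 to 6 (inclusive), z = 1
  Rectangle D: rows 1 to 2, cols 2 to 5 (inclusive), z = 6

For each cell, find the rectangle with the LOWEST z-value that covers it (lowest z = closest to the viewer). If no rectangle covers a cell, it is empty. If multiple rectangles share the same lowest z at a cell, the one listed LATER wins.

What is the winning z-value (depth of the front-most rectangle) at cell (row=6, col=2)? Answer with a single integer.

Answer: 2

Derivation:
Check cell (6,2):
  A: rows 4-6 cols 2-5 z=2 -> covers; best now A (z=2)
  B: rows 6-7 cols 1-2 z=4 -> covers; best now A (z=2)
  C: rows 7-8 cols 3-6 -> outside (row miss)
  D: rows 1-2 cols 2-5 -> outside (row miss)
Winner: A at z=2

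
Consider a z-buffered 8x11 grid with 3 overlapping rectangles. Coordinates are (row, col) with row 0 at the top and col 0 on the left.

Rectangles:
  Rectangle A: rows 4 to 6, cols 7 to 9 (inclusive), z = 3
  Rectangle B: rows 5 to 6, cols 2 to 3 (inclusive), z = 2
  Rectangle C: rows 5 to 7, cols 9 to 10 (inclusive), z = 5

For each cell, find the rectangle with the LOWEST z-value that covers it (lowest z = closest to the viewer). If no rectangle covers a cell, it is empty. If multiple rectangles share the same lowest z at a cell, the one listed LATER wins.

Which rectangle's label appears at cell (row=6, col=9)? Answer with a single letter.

Check cell (6,9):
  A: rows 4-6 cols 7-9 z=3 -> covers; best now A (z=3)
  B: rows 5-6 cols 2-3 -> outside (col miss)
  C: rows 5-7 cols 9-10 z=5 -> covers; best now A (z=3)
Winner: A at z=3

Answer: A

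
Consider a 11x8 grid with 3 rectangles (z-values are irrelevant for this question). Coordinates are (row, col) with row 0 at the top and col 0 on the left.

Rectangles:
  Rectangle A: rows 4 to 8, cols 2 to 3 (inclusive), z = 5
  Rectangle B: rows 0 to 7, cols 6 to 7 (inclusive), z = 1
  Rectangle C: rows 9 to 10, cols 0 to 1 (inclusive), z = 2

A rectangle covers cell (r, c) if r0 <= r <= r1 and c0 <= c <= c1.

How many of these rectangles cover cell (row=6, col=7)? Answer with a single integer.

Check cell (6,7):
  A: rows 4-8 cols 2-3 -> outside (col miss)
  B: rows 0-7 cols 6-7 -> covers
  C: rows 9-10 cols 0-1 -> outside (row miss)
Count covering = 1

Answer: 1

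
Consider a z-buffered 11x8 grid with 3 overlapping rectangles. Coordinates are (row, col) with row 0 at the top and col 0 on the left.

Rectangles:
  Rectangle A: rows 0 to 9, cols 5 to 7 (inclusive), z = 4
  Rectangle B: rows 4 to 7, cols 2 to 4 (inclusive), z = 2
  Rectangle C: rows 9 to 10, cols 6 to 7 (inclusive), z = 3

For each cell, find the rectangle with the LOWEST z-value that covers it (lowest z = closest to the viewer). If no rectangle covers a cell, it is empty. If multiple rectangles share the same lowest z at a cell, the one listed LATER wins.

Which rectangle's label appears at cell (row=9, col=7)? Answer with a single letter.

Check cell (9,7):
  A: rows 0-9 cols 5-7 z=4 -> covers; best now A (z=4)
  B: rows 4-7 cols 2-4 -> outside (row miss)
  C: rows 9-10 cols 6-7 z=3 -> covers; best now C (z=3)
Winner: C at z=3

Answer: C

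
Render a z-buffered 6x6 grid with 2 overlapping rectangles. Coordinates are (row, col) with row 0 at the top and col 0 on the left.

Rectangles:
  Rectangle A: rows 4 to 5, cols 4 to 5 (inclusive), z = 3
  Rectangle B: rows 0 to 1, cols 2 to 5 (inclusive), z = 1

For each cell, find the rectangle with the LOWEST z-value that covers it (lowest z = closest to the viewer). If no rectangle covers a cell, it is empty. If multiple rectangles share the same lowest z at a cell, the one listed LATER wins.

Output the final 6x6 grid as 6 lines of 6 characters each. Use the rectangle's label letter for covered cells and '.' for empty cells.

..BBBB
..BBBB
......
......
....AA
....AA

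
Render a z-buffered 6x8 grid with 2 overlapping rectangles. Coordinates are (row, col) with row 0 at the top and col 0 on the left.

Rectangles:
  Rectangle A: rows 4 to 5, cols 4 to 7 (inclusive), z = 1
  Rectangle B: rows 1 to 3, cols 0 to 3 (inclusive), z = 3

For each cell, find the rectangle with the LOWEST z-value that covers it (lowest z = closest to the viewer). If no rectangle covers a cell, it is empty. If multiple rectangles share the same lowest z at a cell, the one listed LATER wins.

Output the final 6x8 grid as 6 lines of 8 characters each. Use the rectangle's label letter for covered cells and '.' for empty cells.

........
BBBB....
BBBB....
BBBB....
....AAAA
....AAAA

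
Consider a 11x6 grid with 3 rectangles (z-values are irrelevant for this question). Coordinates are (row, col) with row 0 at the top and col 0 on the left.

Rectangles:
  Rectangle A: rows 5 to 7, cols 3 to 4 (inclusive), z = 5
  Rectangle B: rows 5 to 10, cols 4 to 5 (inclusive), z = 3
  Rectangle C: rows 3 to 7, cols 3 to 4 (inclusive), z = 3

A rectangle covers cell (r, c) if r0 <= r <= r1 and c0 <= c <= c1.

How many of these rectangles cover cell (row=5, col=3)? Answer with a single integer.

Answer: 2

Derivation:
Check cell (5,3):
  A: rows 5-7 cols 3-4 -> covers
  B: rows 5-10 cols 4-5 -> outside (col miss)
  C: rows 3-7 cols 3-4 -> covers
Count covering = 2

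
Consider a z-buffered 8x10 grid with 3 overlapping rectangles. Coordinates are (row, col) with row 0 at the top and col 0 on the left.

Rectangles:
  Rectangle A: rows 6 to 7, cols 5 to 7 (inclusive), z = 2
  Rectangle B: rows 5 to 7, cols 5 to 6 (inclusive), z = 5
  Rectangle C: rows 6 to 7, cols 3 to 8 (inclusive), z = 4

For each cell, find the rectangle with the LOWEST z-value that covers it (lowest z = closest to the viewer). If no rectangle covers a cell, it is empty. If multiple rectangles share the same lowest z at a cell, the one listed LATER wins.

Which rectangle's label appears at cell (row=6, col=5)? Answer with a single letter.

Answer: A

Derivation:
Check cell (6,5):
  A: rows 6-7 cols 5-7 z=2 -> covers; best now A (z=2)
  B: rows 5-7 cols 5-6 z=5 -> covers; best now A (z=2)
  C: rows 6-7 cols 3-8 z=4 -> covers; best now A (z=2)
Winner: A at z=2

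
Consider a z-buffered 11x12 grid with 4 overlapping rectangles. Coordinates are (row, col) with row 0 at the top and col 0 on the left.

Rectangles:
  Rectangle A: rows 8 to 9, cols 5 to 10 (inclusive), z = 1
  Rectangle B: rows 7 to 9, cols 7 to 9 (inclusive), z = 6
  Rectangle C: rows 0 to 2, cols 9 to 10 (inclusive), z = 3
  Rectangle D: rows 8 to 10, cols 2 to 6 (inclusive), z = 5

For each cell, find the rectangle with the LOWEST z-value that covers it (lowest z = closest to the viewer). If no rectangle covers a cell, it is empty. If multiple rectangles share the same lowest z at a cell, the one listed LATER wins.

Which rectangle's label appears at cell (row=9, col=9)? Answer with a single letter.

Answer: A

Derivation:
Check cell (9,9):
  A: rows 8-9 cols 5-10 z=1 -> covers; best now A (z=1)
  B: rows 7-9 cols 7-9 z=6 -> covers; best now A (z=1)
  C: rows 0-2 cols 9-10 -> outside (row miss)
  D: rows 8-10 cols 2-6 -> outside (col miss)
Winner: A at z=1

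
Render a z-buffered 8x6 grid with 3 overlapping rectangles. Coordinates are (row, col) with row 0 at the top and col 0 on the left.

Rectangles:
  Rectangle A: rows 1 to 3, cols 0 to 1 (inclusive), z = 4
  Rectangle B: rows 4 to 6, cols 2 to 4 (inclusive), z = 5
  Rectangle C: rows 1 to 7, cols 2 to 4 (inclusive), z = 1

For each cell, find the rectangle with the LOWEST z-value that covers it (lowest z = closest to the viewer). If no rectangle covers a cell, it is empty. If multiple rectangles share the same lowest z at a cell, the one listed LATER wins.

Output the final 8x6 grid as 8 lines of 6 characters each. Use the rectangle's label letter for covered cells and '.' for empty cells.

......
AACCC.
AACCC.
AACCC.
..CCC.
..CCC.
..CCC.
..CCC.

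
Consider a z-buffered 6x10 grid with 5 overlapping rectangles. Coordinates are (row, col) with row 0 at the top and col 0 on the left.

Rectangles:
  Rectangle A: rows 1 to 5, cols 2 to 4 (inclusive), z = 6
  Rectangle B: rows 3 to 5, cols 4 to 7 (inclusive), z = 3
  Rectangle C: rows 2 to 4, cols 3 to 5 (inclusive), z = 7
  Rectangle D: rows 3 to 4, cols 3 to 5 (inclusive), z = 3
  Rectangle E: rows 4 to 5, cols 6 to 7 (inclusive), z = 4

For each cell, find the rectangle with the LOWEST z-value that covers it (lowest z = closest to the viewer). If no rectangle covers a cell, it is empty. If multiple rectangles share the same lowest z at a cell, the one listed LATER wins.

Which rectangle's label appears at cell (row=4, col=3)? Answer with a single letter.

Check cell (4,3):
  A: rows 1-5 cols 2-4 z=6 -> covers; best now A (z=6)
  B: rows 3-5 cols 4-7 -> outside (col miss)
  C: rows 2-4 cols 3-5 z=7 -> covers; best now A (z=6)
  D: rows 3-4 cols 3-5 z=3 -> covers; best now D (z=3)
  E: rows 4-5 cols 6-7 -> outside (col miss)
Winner: D at z=3

Answer: D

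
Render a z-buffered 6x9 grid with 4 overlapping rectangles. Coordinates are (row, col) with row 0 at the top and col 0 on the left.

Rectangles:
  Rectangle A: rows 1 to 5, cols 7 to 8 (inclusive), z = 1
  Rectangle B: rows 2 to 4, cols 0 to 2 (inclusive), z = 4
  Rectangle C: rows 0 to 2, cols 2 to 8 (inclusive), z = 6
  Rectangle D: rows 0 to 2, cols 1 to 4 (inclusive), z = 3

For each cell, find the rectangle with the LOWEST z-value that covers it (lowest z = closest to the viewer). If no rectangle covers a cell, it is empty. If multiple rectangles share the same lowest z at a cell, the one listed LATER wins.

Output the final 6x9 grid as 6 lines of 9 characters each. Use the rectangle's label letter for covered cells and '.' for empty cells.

.DDDDCCCC
.DDDDCCAA
BDDDDCCAA
BBB....AA
BBB....AA
.......AA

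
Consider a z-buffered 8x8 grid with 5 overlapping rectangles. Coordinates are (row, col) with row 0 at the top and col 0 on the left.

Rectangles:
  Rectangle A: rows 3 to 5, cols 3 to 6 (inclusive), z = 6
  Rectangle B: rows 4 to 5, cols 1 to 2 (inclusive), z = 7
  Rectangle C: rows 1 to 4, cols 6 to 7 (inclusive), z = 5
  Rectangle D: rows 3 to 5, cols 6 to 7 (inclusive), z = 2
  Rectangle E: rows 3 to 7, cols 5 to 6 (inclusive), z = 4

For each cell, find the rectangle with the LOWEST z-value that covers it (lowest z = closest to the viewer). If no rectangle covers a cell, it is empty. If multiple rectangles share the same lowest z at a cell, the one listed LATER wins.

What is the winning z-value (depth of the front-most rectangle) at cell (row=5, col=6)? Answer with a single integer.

Check cell (5,6):
  A: rows 3-5 cols 3-6 z=6 -> covers; best now A (z=6)
  B: rows 4-5 cols 1-2 -> outside (col miss)
  C: rows 1-4 cols 6-7 -> outside (row miss)
  D: rows 3-5 cols 6-7 z=2 -> covers; best now D (z=2)
  E: rows 3-7 cols 5-6 z=4 -> covers; best now D (z=2)
Winner: D at z=2

Answer: 2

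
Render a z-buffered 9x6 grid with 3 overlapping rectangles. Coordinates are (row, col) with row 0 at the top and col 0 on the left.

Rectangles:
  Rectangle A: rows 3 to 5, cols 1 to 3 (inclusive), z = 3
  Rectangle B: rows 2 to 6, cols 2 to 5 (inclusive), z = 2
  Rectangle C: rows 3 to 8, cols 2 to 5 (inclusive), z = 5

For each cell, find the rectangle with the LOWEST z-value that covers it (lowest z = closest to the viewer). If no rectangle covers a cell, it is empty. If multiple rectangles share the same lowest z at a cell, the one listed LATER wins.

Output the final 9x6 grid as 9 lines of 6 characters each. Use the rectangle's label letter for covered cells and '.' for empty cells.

......
......
..BBBB
.ABBBB
.ABBBB
.ABBBB
..BBBB
..CCCC
..CCCC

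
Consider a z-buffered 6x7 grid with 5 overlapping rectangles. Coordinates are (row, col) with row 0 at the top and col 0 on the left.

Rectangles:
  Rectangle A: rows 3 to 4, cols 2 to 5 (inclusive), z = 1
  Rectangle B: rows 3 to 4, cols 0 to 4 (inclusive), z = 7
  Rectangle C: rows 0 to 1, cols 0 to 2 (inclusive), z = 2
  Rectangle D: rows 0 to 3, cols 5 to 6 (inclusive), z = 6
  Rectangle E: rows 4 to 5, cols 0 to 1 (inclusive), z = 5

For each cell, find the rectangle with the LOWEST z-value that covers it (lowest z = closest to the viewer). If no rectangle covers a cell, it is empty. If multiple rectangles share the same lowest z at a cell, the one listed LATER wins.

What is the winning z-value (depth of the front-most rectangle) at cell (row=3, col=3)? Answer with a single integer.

Check cell (3,3):
  A: rows 3-4 cols 2-5 z=1 -> covers; best now A (z=1)
  B: rows 3-4 cols 0-4 z=7 -> covers; best now A (z=1)
  C: rows 0-1 cols 0-2 -> outside (row miss)
  D: rows 0-3 cols 5-6 -> outside (col miss)
  E: rows 4-5 cols 0-1 -> outside (row miss)
Winner: A at z=1

Answer: 1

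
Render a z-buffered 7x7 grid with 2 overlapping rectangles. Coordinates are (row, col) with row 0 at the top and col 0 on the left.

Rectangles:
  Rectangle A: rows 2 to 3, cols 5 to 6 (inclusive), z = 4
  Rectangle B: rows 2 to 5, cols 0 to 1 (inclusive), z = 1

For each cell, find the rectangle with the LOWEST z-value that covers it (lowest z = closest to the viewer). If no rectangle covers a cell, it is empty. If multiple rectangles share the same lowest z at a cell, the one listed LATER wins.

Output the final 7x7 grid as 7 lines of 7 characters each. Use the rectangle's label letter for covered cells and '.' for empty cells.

.......
.......
BB...AA
BB...AA
BB.....
BB.....
.......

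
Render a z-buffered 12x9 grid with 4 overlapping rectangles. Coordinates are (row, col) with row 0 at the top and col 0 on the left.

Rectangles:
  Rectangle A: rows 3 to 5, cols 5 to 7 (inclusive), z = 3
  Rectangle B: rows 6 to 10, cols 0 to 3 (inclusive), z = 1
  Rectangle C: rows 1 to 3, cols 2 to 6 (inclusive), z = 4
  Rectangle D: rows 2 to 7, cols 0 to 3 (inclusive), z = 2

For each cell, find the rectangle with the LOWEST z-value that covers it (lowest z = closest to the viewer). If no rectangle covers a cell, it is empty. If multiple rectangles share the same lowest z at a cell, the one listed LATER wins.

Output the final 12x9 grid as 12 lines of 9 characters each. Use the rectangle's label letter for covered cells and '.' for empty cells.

.........
..CCCCC..
DDDDCCC..
DDDDCAAA.
DDDD.AAA.
DDDD.AAA.
BBBB.....
BBBB.....
BBBB.....
BBBB.....
BBBB.....
.........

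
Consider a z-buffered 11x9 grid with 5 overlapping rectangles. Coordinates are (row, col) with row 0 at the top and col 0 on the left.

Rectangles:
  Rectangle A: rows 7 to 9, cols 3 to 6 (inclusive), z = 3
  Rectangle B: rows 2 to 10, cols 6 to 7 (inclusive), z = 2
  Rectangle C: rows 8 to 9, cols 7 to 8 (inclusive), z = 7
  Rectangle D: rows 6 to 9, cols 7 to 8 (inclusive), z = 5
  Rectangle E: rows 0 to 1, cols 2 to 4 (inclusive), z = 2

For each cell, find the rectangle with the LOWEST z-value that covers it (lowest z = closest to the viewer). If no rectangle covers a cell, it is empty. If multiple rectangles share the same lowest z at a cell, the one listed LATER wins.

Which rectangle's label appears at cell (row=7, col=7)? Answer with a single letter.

Check cell (7,7):
  A: rows 7-9 cols 3-6 -> outside (col miss)
  B: rows 2-10 cols 6-7 z=2 -> covers; best now B (z=2)
  C: rows 8-9 cols 7-8 -> outside (row miss)
  D: rows 6-9 cols 7-8 z=5 -> covers; best now B (z=2)
  E: rows 0-1 cols 2-4 -> outside (row miss)
Winner: B at z=2

Answer: B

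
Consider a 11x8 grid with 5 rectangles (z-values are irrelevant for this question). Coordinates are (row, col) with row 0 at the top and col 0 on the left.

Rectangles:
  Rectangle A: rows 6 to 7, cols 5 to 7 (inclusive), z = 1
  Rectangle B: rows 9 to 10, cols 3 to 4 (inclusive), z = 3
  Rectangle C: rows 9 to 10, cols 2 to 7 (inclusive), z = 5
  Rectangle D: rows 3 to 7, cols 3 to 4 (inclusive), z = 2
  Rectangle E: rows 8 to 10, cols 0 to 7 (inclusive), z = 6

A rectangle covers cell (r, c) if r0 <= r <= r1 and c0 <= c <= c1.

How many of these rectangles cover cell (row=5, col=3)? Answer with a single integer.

Check cell (5,3):
  A: rows 6-7 cols 5-7 -> outside (row miss)
  B: rows 9-10 cols 3-4 -> outside (row miss)
  C: rows 9-10 cols 2-7 -> outside (row miss)
  D: rows 3-7 cols 3-4 -> covers
  E: rows 8-10 cols 0-7 -> outside (row miss)
Count covering = 1

Answer: 1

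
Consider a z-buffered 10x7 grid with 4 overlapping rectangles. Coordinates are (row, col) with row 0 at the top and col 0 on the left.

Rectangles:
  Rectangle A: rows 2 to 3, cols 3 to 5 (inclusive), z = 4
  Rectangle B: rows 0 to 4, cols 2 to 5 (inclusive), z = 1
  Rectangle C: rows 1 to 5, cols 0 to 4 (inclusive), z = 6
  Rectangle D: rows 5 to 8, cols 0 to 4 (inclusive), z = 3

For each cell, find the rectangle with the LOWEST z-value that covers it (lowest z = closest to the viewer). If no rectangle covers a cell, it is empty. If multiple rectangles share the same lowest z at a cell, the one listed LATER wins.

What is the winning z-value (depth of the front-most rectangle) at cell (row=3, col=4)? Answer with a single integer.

Answer: 1

Derivation:
Check cell (3,4):
  A: rows 2-3 cols 3-5 z=4 -> covers; best now A (z=4)
  B: rows 0-4 cols 2-5 z=1 -> covers; best now B (z=1)
  C: rows 1-5 cols 0-4 z=6 -> covers; best now B (z=1)
  D: rows 5-8 cols 0-4 -> outside (row miss)
Winner: B at z=1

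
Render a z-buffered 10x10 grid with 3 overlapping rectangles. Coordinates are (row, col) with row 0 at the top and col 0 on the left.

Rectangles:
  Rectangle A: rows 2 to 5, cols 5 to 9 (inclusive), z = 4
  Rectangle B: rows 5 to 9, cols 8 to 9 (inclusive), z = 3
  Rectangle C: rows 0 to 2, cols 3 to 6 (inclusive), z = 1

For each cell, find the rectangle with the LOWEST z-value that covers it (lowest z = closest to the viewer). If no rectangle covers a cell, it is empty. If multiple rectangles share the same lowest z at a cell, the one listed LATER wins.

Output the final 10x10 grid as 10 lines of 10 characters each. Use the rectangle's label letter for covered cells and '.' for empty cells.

...CCCC...
...CCCC...
...CCCCAAA
.....AAAAA
.....AAAAA
.....AAABB
........BB
........BB
........BB
........BB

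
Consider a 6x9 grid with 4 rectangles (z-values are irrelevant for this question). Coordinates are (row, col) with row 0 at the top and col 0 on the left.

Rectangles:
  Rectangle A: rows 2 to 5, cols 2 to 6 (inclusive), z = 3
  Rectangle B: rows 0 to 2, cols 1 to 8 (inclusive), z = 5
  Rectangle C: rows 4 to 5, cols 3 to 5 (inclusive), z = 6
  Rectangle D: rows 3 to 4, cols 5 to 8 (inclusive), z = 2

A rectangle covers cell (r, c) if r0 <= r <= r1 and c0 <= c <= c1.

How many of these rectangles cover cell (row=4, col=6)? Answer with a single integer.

Answer: 2

Derivation:
Check cell (4,6):
  A: rows 2-5 cols 2-6 -> covers
  B: rows 0-2 cols 1-8 -> outside (row miss)
  C: rows 4-5 cols 3-5 -> outside (col miss)
  D: rows 3-4 cols 5-8 -> covers
Count covering = 2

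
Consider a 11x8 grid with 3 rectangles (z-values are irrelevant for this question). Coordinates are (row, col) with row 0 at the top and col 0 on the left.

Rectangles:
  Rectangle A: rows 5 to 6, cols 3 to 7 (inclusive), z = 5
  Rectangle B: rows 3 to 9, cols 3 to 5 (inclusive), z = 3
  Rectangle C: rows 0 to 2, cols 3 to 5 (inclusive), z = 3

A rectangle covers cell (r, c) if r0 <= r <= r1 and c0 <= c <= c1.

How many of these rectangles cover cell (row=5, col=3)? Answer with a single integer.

Check cell (5,3):
  A: rows 5-6 cols 3-7 -> covers
  B: rows 3-9 cols 3-5 -> covers
  C: rows 0-2 cols 3-5 -> outside (row miss)
Count covering = 2

Answer: 2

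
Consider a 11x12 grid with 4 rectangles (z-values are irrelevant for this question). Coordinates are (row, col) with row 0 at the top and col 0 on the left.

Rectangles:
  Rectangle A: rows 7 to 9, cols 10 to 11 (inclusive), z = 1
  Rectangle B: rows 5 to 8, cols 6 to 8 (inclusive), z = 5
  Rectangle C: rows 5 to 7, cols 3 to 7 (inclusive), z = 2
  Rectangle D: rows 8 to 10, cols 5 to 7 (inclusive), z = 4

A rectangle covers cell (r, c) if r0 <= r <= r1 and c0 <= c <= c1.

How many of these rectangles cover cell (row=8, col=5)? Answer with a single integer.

Check cell (8,5):
  A: rows 7-9 cols 10-11 -> outside (col miss)
  B: rows 5-8 cols 6-8 -> outside (col miss)
  C: rows 5-7 cols 3-7 -> outside (row miss)
  D: rows 8-10 cols 5-7 -> covers
Count covering = 1

Answer: 1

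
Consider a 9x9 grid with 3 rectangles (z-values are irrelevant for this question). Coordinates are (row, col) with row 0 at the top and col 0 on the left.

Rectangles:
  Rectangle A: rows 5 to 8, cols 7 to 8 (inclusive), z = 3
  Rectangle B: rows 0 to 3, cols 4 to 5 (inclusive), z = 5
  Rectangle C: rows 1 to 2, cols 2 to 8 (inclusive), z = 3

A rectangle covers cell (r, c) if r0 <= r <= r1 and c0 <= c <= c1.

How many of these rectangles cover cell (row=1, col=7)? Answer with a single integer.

Check cell (1,7):
  A: rows 5-8 cols 7-8 -> outside (row miss)
  B: rows 0-3 cols 4-5 -> outside (col miss)
  C: rows 1-2 cols 2-8 -> covers
Count covering = 1

Answer: 1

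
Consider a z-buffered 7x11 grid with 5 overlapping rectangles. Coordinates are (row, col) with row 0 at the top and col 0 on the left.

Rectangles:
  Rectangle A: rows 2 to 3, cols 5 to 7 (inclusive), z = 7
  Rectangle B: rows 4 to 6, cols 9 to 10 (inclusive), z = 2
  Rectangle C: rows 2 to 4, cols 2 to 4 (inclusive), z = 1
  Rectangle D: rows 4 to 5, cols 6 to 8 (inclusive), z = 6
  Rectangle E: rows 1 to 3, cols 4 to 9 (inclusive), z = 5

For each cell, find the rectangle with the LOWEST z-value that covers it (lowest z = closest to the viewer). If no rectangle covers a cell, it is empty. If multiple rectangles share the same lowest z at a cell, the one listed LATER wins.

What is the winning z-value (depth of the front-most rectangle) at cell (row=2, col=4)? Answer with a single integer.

Check cell (2,4):
  A: rows 2-3 cols 5-7 -> outside (col miss)
  B: rows 4-6 cols 9-10 -> outside (row miss)
  C: rows 2-4 cols 2-4 z=1 -> covers; best now C (z=1)
  D: rows 4-5 cols 6-8 -> outside (row miss)
  E: rows 1-3 cols 4-9 z=5 -> covers; best now C (z=1)
Winner: C at z=1

Answer: 1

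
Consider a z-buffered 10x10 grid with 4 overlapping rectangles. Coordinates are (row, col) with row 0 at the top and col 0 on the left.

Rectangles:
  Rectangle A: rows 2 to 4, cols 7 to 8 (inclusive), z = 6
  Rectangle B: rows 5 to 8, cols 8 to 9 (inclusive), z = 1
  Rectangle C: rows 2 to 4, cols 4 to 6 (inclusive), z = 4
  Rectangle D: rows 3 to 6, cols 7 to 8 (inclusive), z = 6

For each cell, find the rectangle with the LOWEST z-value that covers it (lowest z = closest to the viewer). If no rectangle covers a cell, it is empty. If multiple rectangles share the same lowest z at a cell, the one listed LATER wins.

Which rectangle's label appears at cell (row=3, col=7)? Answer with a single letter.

Answer: D

Derivation:
Check cell (3,7):
  A: rows 2-4 cols 7-8 z=6 -> covers; best now A (z=6)
  B: rows 5-8 cols 8-9 -> outside (row miss)
  C: rows 2-4 cols 4-6 -> outside (col miss)
  D: rows 3-6 cols 7-8 z=6 -> covers; best now D (z=6)
Winner: D at z=6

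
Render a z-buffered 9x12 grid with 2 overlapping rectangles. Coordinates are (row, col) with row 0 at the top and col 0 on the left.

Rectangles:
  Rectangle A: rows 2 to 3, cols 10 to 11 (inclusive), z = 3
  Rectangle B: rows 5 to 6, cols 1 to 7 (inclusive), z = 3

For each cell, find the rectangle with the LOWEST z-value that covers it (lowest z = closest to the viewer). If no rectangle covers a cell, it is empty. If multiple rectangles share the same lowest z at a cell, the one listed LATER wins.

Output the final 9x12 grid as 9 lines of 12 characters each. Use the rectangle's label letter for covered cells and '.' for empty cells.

............
............
..........AA
..........AA
............
.BBBBBBB....
.BBBBBBB....
............
............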